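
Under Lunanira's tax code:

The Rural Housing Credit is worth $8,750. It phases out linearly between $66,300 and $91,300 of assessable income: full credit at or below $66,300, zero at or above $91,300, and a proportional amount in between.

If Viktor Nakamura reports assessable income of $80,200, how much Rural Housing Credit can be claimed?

$3,885

Rural Housing Credit: $80,200 is $13,900 into a $25,000 phase-out range, leaving 11,100/25,000 of the credit: $8,750 × 11,100/25,000 = $3,885.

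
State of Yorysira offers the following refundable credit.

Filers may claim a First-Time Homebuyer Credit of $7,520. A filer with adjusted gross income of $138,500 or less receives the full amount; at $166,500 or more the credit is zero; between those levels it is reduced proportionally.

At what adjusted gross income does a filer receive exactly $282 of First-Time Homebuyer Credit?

$165,450

$282 is 282/7,520 of the full $7,520, so 7,238/7,520 of the $28,000 range has been used: income = $138,500 + $28,000 × 7,238/7,520 = $165,450.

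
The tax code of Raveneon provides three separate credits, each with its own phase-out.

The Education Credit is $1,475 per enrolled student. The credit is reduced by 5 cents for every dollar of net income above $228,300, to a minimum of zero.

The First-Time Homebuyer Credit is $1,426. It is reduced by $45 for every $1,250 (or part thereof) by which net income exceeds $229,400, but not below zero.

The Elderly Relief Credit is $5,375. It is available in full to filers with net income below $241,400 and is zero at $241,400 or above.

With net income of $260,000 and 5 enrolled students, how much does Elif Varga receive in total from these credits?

Education Credit: base = 5 × $1,475 = $7,375. 5% of the $31,700 excess over $228,300 is $1,585; credit = $7,375 − $1,585 = $5,790.
First-Time Homebuyer Credit: income exceeds $229,400 by $30,600, which is 25 full-or-partial $1,250 increments; reduction = 25 × $45 = $1,125, leaving $301.
Elderly Relief Credit: $260,000 meets or exceeds the $241,400 cutoff, so the credit is $0.
Total: $5,790 + $301 + $0 = $6,091.

$6,091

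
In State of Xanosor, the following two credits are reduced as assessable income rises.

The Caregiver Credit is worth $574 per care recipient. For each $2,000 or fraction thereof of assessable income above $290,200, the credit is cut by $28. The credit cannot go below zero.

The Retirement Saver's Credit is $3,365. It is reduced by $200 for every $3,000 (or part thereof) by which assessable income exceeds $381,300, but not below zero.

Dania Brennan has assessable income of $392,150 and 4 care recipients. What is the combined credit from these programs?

Caregiver Credit: base = 4 × $574 = $2,296. income exceeds $290,200 by $101,950, which is 51 full-or-partial $2,000 increments; reduction = 51 × $28 = $1,428, leaving $868.
Retirement Saver's Credit: income exceeds $381,300 by $10,850, which is 4 full-or-partial $3,000 increments; reduction = 4 × $200 = $800, leaving $2,565.
Total: $868 + $2,565 = $3,433.

$3,433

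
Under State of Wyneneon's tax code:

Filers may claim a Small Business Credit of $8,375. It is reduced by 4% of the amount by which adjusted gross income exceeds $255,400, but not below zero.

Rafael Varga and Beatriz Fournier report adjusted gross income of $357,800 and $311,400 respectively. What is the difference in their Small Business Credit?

$1,856

Rafael ($357,800): Small Business Credit: 4% of the $102,400 excess over $255,400 is $4,096; credit = $8,375 − $4,096 = $4,279.
Beatriz ($311,400): Small Business Credit: 4% of the $56,000 excess over $255,400 is $2,240; credit = $8,375 − $2,240 = $6,135.
Difference: |$4,279 − $6,135| = $1,856.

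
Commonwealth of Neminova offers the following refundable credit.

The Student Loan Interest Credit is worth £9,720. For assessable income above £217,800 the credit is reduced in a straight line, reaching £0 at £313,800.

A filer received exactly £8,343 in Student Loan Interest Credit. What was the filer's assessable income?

£8,343 is 8,343/9,720 of the full £9,720, so 1,377/9,720 of the £96,000 range has been used: income = £217,800 + £96,000 × 1,377/9,720 = £231,400.

£231,400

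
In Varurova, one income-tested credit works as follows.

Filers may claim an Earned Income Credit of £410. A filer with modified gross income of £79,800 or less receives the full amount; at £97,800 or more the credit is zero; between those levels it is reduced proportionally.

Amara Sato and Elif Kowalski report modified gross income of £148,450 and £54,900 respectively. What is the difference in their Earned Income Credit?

Amara (£148,450): Earned Income Credit: £148,450 is at or above £97,800, so the credit is £0.
Elif (£54,900): Earned Income Credit: £54,900 is at or below the £79,800 threshold, so the full £410 applies.
Difference: |£0 − £410| = £410.

£410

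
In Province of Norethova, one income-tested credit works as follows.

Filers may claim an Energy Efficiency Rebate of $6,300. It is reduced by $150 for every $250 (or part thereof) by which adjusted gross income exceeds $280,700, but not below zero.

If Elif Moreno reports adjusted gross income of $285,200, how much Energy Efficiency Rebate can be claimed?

Energy Efficiency Rebate: income exceeds $280,700 by $4,500, which is 18 full-or-partial $250 increments; reduction = 18 × $150 = $2,700, leaving $3,600.

$3,600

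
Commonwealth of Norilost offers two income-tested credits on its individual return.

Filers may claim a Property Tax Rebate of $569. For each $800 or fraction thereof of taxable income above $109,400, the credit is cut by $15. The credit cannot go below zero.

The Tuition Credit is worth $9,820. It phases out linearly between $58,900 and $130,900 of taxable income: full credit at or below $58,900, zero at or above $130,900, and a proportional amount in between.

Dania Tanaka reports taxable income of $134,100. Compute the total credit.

Property Tax Rebate: income exceeds $109,400 by $24,700, which is 31 full-or-partial $800 increments; reduction = 31 × $15 = $465, leaving $104.
Tuition Credit: $134,100 is at or above $130,900, so the credit is $0.
Total: $104 + $0 = $104.

$104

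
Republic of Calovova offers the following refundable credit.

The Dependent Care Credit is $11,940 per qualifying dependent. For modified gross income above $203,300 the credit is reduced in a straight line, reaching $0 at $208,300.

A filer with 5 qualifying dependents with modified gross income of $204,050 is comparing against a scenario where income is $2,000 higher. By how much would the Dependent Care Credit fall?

At $204,050 — base = 5 × $11,940 = $59,700. $204,050 is $750 into a $5,000 phase-out range, leaving 4,250/5,000 of the credit: $59,700 × 4,250/5,000 = $50,745.
At $206,050 — base = 5 × $11,940 = $59,700. $206,050 is $2,750 into a $5,000 phase-out range, leaving 2,250/5,000 of the credit: $59,700 × 2,250/5,000 = $26,865.
Lost: $50,745 − $26,865 = $23,880.

$23,880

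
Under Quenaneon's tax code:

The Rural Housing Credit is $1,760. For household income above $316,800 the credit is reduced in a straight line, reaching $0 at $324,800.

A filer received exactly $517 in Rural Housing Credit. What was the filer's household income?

$322,450

$517 is 517/1,760 of the full $1,760, so 1,243/1,760 of the $8,000 range has been used: income = $316,800 + $8,000 × 1,243/1,760 = $322,450.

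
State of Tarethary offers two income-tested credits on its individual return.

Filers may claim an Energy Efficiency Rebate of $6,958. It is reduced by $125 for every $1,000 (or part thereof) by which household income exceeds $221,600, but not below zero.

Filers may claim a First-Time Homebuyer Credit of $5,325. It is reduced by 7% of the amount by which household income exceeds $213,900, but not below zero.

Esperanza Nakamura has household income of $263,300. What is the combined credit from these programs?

Energy Efficiency Rebate: income exceeds $221,600 by $41,700, which is 42 full-or-partial $1,000 increments; reduction = 42 × $125 = $5,250, leaving $1,708.
First-Time Homebuyer Credit: 7% of the $49,400 excess over $213,900 is $3,458; credit = $5,325 − $3,458 = $1,867.
Total: $1,708 + $1,867 = $3,575.

$3,575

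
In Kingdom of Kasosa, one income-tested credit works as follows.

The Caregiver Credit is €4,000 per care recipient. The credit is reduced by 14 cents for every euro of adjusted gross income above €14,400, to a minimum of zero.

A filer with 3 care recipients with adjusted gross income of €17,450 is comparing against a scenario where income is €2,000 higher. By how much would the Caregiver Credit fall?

€280

At €17,450 — base = 3 × €4,000 = €12,000. 14% of the €3,050 excess over €14,400 is €427; credit = €12,000 − €427 = €11,573.
At €19,450 — base = 3 × €4,000 = €12,000. 14% of the €5,050 excess over €14,400 is €707; credit = €12,000 − €707 = €11,293.
Lost: €11,573 − €11,293 = €280.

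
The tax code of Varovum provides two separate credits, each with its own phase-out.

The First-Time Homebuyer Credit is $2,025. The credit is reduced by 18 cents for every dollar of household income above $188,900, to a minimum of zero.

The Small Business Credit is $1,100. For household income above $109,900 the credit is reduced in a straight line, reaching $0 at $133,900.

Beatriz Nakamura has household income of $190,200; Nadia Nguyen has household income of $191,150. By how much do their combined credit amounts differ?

Beatriz ($190,200): First-Time Homebuyer Credit: 18% of the $1,300 excess over $188,900 is $234; credit = $2,025 − $234 = $1,791. Small Business Credit: $190,200 is at or above $133,900, so the credit is $0. total $1,791 + $0 = $1,791
Nadia ($191,150): First-Time Homebuyer Credit: 18% of the $2,250 excess over $188,900 is $405; credit = $2,025 − $405 = $1,620. Small Business Credit: $191,150 is at or above $133,900, so the credit is $0. total $1,620 + $0 = $1,620
Difference: |$1,791 − $1,620| = $171.

$171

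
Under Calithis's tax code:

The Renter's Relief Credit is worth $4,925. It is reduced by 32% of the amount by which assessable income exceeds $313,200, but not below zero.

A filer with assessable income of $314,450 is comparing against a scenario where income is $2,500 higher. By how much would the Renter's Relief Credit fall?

$800

At $314,450 — 32% of the $1,250 excess over $313,200 is $400; credit = $4,925 − $400 = $4,525.
At $316,950 — 32% of the $3,750 excess over $313,200 is $1,200; credit = $4,925 − $1,200 = $3,725.
Lost: $4,525 − $3,725 = $800.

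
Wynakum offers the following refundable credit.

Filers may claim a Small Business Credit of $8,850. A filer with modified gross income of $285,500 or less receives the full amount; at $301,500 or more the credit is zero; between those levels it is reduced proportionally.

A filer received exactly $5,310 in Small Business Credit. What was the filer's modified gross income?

$291,900

$5,310 is 5,310/8,850 of the full $8,850, so 3,540/8,850 of the $16,000 range has been used: income = $285,500 + $16,000 × 3,540/8,850 = $291,900.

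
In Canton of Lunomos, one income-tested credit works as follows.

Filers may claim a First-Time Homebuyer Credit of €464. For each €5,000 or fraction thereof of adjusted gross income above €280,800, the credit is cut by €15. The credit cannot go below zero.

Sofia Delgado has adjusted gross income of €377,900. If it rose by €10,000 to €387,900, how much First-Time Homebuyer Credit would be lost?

At €377,900 — income exceeds €280,800 by €97,100, which is 20 full-or-partial €5,000 increments; reduction = 20 × €15 = €300, leaving €164.
At €387,900 — income exceeds €280,800 by €107,100, which is 22 full-or-partial €5,000 increments; reduction = 22 × €15 = €330, leaving €134.
Lost: €164 − €134 = €30.

€30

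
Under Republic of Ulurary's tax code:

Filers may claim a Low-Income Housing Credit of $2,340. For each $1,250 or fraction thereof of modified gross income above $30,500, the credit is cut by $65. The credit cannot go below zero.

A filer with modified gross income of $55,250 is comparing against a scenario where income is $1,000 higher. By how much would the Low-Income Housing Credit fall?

$65

At $55,250 — income exceeds $30,500 by $24,750, which is 20 full-or-partial $1,250 increments; reduction = 20 × $65 = $1,300, leaving $1,040.
At $56,250 — income exceeds $30,500 by $25,750, which is 21 full-or-partial $1,250 increments; reduction = 21 × $65 = $1,365, leaving $975.
Lost: $1,040 − $975 = $65.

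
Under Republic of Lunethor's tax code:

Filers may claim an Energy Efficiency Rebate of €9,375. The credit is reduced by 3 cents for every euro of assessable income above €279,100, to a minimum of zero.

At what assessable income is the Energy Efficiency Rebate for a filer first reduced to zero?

€591,600

The credit falls by 3% of each euro above €279,100, so it reaches zero when the excess is €9,375 / 3% = €312,500: income = €279,100 + €312,500 = €591,600.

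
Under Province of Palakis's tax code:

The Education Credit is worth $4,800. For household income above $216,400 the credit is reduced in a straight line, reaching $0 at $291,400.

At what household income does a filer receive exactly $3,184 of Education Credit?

$241,650

$3,184 is 3,184/4,800 of the full $4,800, so 1,616/4,800 of the $75,000 range has been used: income = $216,400 + $75,000 × 1,616/4,800 = $241,650.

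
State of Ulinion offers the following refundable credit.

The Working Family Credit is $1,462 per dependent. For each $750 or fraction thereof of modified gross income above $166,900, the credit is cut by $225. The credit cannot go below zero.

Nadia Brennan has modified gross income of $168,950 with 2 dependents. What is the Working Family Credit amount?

$2,249

Working Family Credit: base = 2 × $1,462 = $2,924. income exceeds $166,900 by $2,050, which is 3 full-or-partial $750 increments; reduction = 3 × $225 = $675, leaving $2,249.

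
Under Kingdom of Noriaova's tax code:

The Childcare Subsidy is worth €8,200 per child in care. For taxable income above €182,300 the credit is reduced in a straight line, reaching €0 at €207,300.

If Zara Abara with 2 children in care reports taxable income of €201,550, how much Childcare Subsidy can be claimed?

Childcare Subsidy: base = 2 × €8,200 = €16,400. €201,550 is €19,250 into a €25,000 phase-out range, leaving 5,750/25,000 of the credit: €16,400 × 5,750/25,000 = €3,772.

€3,772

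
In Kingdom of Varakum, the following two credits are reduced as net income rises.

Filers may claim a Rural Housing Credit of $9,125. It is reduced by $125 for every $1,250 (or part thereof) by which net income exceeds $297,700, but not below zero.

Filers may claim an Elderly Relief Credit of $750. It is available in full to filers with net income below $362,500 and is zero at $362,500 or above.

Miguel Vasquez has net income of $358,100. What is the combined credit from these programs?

$3,750

Rural Housing Credit: income exceeds $297,700 by $60,400, which is 49 full-or-partial $1,250 increments; reduction = 49 × $125 = $6,125, leaving $3,000.
Elderly Relief Credit: $358,100 is below the $362,500 cutoff, so the full $750 applies.
Total: $3,000 + $750 = $3,750.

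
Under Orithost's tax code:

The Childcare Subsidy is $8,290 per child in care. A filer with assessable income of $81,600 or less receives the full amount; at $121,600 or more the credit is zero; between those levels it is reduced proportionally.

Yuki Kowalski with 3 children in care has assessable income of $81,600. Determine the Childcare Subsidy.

$24,870

Childcare Subsidy: base = 3 × $8,290 = $24,870. $81,600 is at or below the $81,600 threshold, so the full $24,870 applies.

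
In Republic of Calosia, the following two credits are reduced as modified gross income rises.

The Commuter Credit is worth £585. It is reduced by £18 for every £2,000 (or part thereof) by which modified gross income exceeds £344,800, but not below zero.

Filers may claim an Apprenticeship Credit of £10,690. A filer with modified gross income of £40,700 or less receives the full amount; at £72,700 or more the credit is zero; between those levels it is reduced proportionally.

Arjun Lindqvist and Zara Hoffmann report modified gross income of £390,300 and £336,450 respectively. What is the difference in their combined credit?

Arjun (£390,300): Commuter Credit: income exceeds £344,800 by £45,500, which is 23 full-or-partial £2,000 increments; reduction = 23 × £18 = £414, leaving £171. Apprenticeship Credit: £390,300 is at or above £72,700, so the credit is £0. total £171 + £0 = £171
Zara (£336,450): Commuter Credit: £336,450 is at or below the £344,800 threshold, so the full £585 applies. Apprenticeship Credit: £336,450 is at or above £72,700, so the credit is £0. total £585 + £0 = £585
Difference: |£171 − £585| = £414.

£414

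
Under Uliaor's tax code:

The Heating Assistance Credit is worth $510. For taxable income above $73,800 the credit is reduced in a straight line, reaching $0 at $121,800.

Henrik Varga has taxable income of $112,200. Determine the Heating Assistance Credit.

$102

Heating Assistance Credit: $112,200 is $38,400 into a $48,000 phase-out range, leaving 9,600/48,000 of the credit: $510 × 9,600/48,000 = $102.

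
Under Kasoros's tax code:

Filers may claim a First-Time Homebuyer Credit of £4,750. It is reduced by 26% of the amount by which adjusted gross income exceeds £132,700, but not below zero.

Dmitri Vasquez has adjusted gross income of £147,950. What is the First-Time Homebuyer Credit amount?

£785

First-Time Homebuyer Credit: 26% of the £15,250 excess over £132,700 is £3,965; credit = £4,750 − £3,965 = £785.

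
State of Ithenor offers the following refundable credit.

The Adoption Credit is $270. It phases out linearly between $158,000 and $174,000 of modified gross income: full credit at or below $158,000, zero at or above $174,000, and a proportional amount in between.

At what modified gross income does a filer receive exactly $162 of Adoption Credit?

$162 is 162/270 of the full $270, so 108/270 of the $16,000 range has been used: income = $158,000 + $16,000 × 108/270 = $164,400.

$164,400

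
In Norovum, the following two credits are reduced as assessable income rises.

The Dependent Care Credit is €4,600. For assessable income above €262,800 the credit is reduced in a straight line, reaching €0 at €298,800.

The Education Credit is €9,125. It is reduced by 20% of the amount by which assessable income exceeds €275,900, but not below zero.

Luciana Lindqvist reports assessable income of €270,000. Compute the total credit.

€12,805

Dependent Care Credit: €270,000 is €7,200 into a €36,000 phase-out range, leaving 28,800/36,000 of the credit: €4,600 × 28,800/36,000 = €3,680.
Education Credit: €270,000 is at or below the €275,900 threshold, so the full €9,125 applies.
Total: €3,680 + €9,125 = €12,805.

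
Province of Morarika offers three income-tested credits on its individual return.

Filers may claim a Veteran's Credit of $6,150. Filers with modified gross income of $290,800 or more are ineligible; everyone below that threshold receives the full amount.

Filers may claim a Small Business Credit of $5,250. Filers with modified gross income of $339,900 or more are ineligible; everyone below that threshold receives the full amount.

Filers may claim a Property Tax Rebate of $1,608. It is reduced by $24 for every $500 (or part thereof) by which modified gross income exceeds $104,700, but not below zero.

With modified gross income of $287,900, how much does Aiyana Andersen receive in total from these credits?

Veteran's Credit: $287,900 is below the $290,800 cutoff, so the full $6,150 applies.
Small Business Credit: $287,900 is below the $339,900 cutoff, so the full $5,250 applies.
Property Tax Rebate: income exceeds $104,700 by $183,200 → 367 increments × $24 = $8,808 ≥ base, so the credit is $0.
Total: $6,150 + $5,250 + $0 = $11,400.

$11,400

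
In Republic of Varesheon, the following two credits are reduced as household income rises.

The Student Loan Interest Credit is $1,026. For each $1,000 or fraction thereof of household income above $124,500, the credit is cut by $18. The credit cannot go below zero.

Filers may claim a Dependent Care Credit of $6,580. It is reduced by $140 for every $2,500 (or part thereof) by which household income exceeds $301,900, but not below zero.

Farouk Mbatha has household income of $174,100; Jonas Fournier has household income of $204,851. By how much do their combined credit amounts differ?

$126

Farouk ($174,100): Student Loan Interest Credit: income exceeds $124,500 by $49,600, which is 50 full-or-partial $1,000 increments; reduction = 50 × $18 = $900, leaving $126. Dependent Care Credit: $174,100 is at or below the $301,900 threshold, so the full $6,580 applies. total $126 + $6,580 = $6,706
Jonas ($204,851): Student Loan Interest Credit: income exceeds $124,500 by $80,351 → 81 increments × $18 = $1,458 ≥ base, so the credit is $0. Dependent Care Credit: $204,851 is at or below the $301,900 threshold, so the full $6,580 applies. total $0 + $6,580 = $6,580
Difference: |$6,706 − $6,580| = $126.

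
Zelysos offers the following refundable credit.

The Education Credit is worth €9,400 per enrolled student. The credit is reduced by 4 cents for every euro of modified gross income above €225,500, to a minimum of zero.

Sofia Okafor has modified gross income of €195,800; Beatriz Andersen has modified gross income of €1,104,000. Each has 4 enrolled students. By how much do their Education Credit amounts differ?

€35,140

Sofia (€195,800): Education Credit: base = 4 × €9,400 = €37,600. €195,800 is at or below the €225,500 threshold, so the full €37,600 applies.
Beatriz (€1,104,000): Education Credit: base = 4 × €9,400 = €37,600. 4% of the €878,500 excess over €225,500 is €35,140; credit = €37,600 − €35,140 = €2,460.
Difference: |€37,600 − €2,460| = €35,140.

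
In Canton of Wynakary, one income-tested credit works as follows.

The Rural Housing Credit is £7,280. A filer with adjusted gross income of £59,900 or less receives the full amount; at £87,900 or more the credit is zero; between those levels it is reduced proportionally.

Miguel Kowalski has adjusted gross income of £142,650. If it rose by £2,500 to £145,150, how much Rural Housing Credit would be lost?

At £142,650 — £142,650 is at or above £87,900, so the credit is £0.
At £145,150 — £145,150 is at or above £87,900, so the credit is £0.
Lost: £0 − £0 = £0.

£0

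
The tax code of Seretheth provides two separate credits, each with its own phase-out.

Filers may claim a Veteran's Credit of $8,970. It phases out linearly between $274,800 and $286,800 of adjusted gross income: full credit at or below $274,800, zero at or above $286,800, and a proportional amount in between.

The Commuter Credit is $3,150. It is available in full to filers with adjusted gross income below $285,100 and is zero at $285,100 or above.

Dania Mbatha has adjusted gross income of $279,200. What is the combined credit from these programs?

$8,831

Veteran's Credit: $279,200 is $4,400 into a $12,000 phase-out range, leaving 7,600/12,000 of the credit: $8,970 × 7,600/12,000 = $5,681.
Commuter Credit: $279,200 is below the $285,100 cutoff, so the full $3,150 applies.
Total: $5,681 + $3,150 = $8,831.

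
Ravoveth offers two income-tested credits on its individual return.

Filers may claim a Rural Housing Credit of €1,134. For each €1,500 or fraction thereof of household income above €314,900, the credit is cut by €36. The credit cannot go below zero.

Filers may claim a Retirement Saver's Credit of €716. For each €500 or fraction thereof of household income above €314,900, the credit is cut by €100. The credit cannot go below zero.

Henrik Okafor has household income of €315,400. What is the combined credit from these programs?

Rural Housing Credit: income exceeds €314,900 by €500, which is 1 full-or-partial €1,500 increment; reduction = 1 × €36 = €36, leaving €1,098.
Retirement Saver's Credit: income exceeds €314,900 by €500, which is 1 full-or-partial €500 increment; reduction = 1 × €100 = €100, leaving €616.
Total: €1,098 + €616 = €1,714.

€1,714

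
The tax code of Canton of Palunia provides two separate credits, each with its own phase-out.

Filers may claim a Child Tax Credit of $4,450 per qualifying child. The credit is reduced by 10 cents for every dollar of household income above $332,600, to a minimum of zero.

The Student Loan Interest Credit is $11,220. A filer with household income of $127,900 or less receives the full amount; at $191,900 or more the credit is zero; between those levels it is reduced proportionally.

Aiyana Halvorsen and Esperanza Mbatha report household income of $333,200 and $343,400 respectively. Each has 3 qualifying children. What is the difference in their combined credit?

$1,020

Aiyana ($333,200): Child Tax Credit: base = 3 × $4,450 = $13,350. 10% of the $600 excess over $332,600 is $60; credit = $13,350 − $60 = $13,290. Student Loan Interest Credit: $333,200 is at or above $191,900, so the credit is $0. total $13,290 + $0 = $13,290
Esperanza ($343,400): Child Tax Credit: base = 3 × $4,450 = $13,350. 10% of the $10,800 excess over $332,600 is $1,080; credit = $13,350 − $1,080 = $12,270. Student Loan Interest Credit: $343,400 is at or above $191,900, so the credit is $0. total $12,270 + $0 = $12,270
Difference: |$13,290 − $12,270| = $1,020.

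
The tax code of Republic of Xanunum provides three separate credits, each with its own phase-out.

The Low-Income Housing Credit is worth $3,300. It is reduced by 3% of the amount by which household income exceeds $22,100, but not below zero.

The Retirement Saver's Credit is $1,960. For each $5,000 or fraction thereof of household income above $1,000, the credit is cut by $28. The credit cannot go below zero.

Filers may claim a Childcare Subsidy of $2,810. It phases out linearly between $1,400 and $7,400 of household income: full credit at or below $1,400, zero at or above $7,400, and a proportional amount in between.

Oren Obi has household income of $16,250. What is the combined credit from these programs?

$5,148

Low-Income Housing Credit: $16,250 is at or below the $22,100 threshold, so the full $3,300 applies.
Retirement Saver's Credit: income exceeds $1,000 by $15,250, which is 4 full-or-partial $5,000 increments; reduction = 4 × $28 = $112, leaving $1,848.
Childcare Subsidy: $16,250 is at or above $7,400, so the credit is $0.
Total: $3,300 + $1,848 + $0 = $5,148.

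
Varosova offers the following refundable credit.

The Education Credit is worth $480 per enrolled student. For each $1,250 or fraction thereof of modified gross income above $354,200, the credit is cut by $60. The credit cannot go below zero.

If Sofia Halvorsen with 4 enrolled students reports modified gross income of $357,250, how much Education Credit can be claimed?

$1,740

Education Credit: base = 4 × $480 = $1,920. income exceeds $354,200 by $3,050, which is 3 full-or-partial $1,250 increments; reduction = 3 × $60 = $180, leaving $1,740.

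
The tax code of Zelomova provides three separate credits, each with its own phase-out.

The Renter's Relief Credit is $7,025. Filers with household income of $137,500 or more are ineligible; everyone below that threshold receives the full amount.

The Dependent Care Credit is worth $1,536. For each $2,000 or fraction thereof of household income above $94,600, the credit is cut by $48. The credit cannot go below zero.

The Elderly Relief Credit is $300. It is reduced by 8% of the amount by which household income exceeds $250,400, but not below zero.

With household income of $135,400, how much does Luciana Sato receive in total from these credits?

Renter's Relief Credit: $135,400 is below the $137,500 cutoff, so the full $7,025 applies.
Dependent Care Credit: income exceeds $94,600 by $40,800, which is 21 full-or-partial $2,000 increments; reduction = 21 × $48 = $1,008, leaving $528.
Elderly Relief Credit: $135,400 is at or below the $250,400 threshold, so the full $300 applies.
Total: $7,025 + $528 + $300 = $7,853.

$7,853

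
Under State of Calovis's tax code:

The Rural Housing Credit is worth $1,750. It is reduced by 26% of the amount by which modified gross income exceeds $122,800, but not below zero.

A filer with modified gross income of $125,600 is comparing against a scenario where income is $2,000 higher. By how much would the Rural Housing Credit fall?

At $125,600 — 26% of the $2,800 excess over $122,800 is $728; credit = $1,750 − $728 = $1,022.
At $127,600 — 26% of the $4,800 excess over $122,800 is $1,248; credit = $1,750 − $1,248 = $502.
Lost: $1,022 − $502 = $520.

$520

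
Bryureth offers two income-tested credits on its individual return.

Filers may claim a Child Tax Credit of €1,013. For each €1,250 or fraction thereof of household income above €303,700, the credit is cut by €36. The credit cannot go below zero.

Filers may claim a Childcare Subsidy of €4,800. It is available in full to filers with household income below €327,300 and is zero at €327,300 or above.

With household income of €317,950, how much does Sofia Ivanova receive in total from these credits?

Child Tax Credit: income exceeds €303,700 by €14,250, which is 12 full-or-partial €1,250 increments; reduction = 12 × €36 = €432, leaving €581.
Childcare Subsidy: €317,950 is below the €327,300 cutoff, so the full €4,800 applies.
Total: €581 + €4,800 = €5,381.

€5,381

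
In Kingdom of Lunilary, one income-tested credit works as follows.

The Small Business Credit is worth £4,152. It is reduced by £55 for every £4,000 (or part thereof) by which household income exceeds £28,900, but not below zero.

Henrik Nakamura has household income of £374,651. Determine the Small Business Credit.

Small Business Credit: income exceeds £28,900 by £345,751 → 87 increments × £55 = £4,785 ≥ base, so the credit is £0.

£0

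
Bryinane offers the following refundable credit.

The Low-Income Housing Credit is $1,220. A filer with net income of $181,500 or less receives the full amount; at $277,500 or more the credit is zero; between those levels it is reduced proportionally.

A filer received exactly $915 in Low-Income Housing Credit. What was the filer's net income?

$205,500

$915 is 915/1,220 of the full $1,220, so 305/1,220 of the $96,000 range has been used: income = $181,500 + $96,000 × 305/1,220 = $205,500.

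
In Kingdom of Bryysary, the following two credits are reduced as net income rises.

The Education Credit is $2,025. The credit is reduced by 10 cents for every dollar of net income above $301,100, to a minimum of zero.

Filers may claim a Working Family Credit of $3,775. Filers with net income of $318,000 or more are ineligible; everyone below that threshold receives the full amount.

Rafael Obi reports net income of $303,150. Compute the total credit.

$5,595

Education Credit: 10% of the $2,050 excess over $301,100 is $205; credit = $2,025 − $205 = $1,820.
Working Family Credit: $303,150 is below the $318,000 cutoff, so the full $3,775 applies.
Total: $1,820 + $3,775 = $5,595.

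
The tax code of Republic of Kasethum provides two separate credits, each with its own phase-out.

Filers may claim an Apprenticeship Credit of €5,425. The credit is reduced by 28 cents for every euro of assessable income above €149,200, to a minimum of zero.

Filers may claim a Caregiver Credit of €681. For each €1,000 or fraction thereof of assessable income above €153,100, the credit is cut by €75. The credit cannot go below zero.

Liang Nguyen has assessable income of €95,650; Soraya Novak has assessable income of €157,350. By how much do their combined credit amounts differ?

Liang (€95,650): Apprenticeship Credit: €95,650 is at or below the €149,200 threshold, so the full €5,425 applies. Caregiver Credit: €95,650 is at or below the €153,100 threshold, so the full €681 applies. total €5,425 + €681 = €6,106
Soraya (€157,350): Apprenticeship Credit: 28% of the €8,150 excess over €149,200 is €2,282; credit = €5,425 − €2,282 = €3,143. Caregiver Credit: income exceeds €153,100 by €4,250, which is 5 full-or-partial €1,000 increments; reduction = 5 × €75 = €375, leaving €306. total €3,143 + €306 = €3,449
Difference: |€6,106 − €3,449| = €2,657.

€2,657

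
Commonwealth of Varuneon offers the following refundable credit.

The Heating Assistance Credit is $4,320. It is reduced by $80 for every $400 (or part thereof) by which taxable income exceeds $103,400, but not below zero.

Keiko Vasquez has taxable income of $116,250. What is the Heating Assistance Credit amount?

Heating Assistance Credit: income exceeds $103,400 by $12,850, which is 33 full-or-partial $400 increments; reduction = 33 × $80 = $2,640, leaving $1,680.

$1,680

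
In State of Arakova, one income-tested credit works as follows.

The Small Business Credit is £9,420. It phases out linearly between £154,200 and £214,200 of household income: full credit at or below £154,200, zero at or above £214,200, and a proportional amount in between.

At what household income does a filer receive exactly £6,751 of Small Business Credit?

£6,751 is 6,751/9,420 of the full £9,420, so 2,669/9,420 of the £60,000 range has been used: income = £154,200 + £60,000 × 2,669/9,420 = £171,200.

£171,200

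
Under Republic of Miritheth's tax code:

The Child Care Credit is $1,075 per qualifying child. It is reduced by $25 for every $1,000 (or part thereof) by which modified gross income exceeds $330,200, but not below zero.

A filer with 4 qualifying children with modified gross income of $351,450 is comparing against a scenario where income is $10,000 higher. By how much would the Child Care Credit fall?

$250

At $351,450 — base = 4 × $1,075 = $4,300. income exceeds $330,200 by $21,250, which is 22 full-or-partial $1,000 increments; reduction = 22 × $25 = $550, leaving $3,750.
At $361,450 — base = 4 × $1,075 = $4,300. income exceeds $330,200 by $31,250, which is 32 full-or-partial $1,000 increments; reduction = 32 × $25 = $800, leaving $3,500.
Lost: $3,750 − $3,500 = $250.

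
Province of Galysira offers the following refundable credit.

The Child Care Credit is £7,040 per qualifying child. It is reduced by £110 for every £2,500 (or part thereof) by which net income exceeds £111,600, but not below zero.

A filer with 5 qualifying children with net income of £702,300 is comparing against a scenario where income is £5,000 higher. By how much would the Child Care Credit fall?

At £702,300 — base = 5 × £7,040 = £35,200. income exceeds £111,600 by £590,700, which is 237 full-or-partial £2,500 increments; reduction = 237 × £110 = £26,070, leaving £9,130.
At £707,300 — base = 5 × £7,040 = £35,200. income exceeds £111,600 by £595,700, which is 239 full-or-partial £2,500 increments; reduction = 239 × £110 = £26,290, leaving £8,910.
Lost: £9,130 − £8,910 = £220.

£220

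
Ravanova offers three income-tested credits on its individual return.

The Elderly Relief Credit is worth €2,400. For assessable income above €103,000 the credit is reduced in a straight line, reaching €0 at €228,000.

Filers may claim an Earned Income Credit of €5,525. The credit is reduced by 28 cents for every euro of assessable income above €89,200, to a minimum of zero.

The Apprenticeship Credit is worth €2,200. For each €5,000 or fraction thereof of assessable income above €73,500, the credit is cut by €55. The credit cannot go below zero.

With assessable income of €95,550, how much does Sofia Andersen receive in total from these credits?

Elderly Relief Credit: €95,550 is at or below the €103,000 threshold, so the full €2,400 applies.
Earned Income Credit: 28% of the €6,350 excess over €89,200 is €1,778; credit = €5,525 − €1,778 = €3,747.
Apprenticeship Credit: income exceeds €73,500 by €22,050, which is 5 full-or-partial €5,000 increments; reduction = 5 × €55 = €275, leaving €1,925.
Total: €2,400 + €3,747 + €1,925 = €8,072.

€8,072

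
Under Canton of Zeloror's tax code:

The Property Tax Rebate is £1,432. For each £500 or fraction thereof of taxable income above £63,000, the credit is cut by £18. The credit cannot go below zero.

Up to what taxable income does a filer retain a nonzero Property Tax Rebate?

£102,500

After 79 increments the reduction is 79 × £18 = £1,422, leaving £10; one more increment wipes it out. Increment 79 ends at excess 79 × £500 = £39,500, so the highest qualifying income is £63,000 + £39,500 = £102,500.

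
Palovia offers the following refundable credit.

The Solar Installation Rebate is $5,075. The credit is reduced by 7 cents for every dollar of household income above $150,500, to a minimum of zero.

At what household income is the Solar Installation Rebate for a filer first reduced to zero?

$223,000

The credit falls by 7% of each dollar above $150,500, so it reaches zero when the excess is $5,075 / 7% = $72,500: income = $150,500 + $72,500 = $223,000.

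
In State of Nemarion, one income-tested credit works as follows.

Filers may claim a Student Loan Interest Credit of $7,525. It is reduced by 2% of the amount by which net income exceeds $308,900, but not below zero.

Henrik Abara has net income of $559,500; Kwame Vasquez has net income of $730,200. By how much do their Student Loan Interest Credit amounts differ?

Henrik ($559,500): Student Loan Interest Credit: 2% of the $250,600 excess over $308,900 is $5,012; credit = $7,525 − $5,012 = $2,513.
Kwame ($730,200): Student Loan Interest Credit: 2% of the $421,300 excess over $308,900 is $8,426 ≥ base, so the credit is $0.
Difference: |$2,513 − $0| = $2,513.

$2,513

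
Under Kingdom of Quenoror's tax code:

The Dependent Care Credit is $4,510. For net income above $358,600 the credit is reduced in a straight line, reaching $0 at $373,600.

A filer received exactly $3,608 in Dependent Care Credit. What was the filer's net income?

$3,608 is 3,608/4,510 of the full $4,510, so 902/4,510 of the $15,000 range has been used: income = $358,600 + $15,000 × 902/4,510 = $361,600.

$361,600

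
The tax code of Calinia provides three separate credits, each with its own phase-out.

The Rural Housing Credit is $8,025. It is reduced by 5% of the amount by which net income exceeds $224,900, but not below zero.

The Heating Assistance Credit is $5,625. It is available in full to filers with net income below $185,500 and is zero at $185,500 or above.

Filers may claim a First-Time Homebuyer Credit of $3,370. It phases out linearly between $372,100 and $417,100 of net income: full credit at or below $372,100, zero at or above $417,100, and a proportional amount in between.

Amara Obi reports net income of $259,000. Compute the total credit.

Rural Housing Credit: 5% of the $34,100 excess over $224,900 is $1,705; credit = $8,025 − $1,705 = $6,320.
Heating Assistance Credit: $259,000 meets or exceeds the $185,500 cutoff, so the credit is $0.
First-Time Homebuyer Credit: $259,000 is at or below the $372,100 threshold, so the full $3,370 applies.
Total: $6,320 + $0 + $3,370 = $9,690.

$9,690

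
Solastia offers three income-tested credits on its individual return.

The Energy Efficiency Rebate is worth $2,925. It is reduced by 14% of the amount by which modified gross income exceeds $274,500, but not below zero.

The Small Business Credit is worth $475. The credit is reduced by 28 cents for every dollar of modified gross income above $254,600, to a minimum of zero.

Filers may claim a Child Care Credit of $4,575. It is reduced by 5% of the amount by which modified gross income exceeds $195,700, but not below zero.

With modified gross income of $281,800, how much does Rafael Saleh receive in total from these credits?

Energy Efficiency Rebate: 14% of the $7,300 excess over $274,500 is $1,022; credit = $2,925 − $1,022 = $1,903.
Small Business Credit: 28% of the $27,200 excess over $254,600 is $7,616 ≥ base, so the credit is $0.
Child Care Credit: 5% of the $86,100 excess over $195,700 is $4,305; credit = $4,575 − $4,305 = $270.
Total: $1,903 + $0 + $270 = $2,173.

$2,173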